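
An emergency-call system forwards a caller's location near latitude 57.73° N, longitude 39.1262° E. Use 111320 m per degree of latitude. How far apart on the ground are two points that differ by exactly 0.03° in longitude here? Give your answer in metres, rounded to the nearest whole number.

One degree of longitude here spans 111320 × cos 57.73° = 111320 × 0.5339 ≈ 59434.8 m; 0.03° of that is 1783.04 m.

1783 metres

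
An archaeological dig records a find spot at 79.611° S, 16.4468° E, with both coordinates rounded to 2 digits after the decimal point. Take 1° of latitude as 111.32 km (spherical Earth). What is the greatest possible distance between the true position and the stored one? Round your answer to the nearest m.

Rounding to 2 decimal places leaves each coordinate within ±0.005° of the true value.
North–south component: 0.005° × 111320 = 556.6 m.
East–west component at 79.611°: 0.005° × 111320 × cos 79.611° ≈ 0.005 × 20074.4 ≈ 100.372 m.
The two errors are perpendicular, so the maximum displacement is √(556.6² + 100.372²) ≈ 565.578 m.

566 m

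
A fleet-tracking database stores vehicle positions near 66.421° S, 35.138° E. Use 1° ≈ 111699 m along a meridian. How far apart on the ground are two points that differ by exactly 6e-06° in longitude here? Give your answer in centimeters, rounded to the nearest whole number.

6e-06° of longitude at 66.421° is 6e-06 × 111699 × cos 66.421° ≈ 6e-06 × 44681.1 = 0.268086 m.
That is 0.268086 m = 26.809 cm.

27 centimeters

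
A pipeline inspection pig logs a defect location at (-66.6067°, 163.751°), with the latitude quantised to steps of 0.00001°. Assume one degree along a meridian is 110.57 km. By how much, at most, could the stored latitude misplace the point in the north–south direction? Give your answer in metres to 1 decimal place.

0.6 metres

With a 0.00001° grid the true value lies within half a step, ±0.00001°/2 = ±5e-06°, of the stored one.
North–south distance: 5e-06° × 110570 m/° = 0.55285 m.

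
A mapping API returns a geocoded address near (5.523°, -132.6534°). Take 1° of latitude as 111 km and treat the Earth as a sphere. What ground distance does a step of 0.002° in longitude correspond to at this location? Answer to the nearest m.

221 m

At 5.523° a degree of longitude is 111000 × cos 5.523° ≈ 110485 m, so 0.002° corresponds to 220.969 m.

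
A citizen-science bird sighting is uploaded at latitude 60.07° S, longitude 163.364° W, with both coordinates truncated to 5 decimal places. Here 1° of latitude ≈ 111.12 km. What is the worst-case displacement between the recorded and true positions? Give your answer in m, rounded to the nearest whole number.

Truncating at 5 decimal places can drop up to a full unit in the last place, so each coordinate may be off by as much as 1e-05°.
North–south component: 1e-05° × 111120 = 1.1112 m.
Longitude error → 1e-05 × 111120 × cos 60.07° = 1e-05 × 111120 × 0.4989 ≈ 0.554424 m.
Worst case both components are at the extreme and orthogonal: √(1.1112² + 0.554424²) ≈ 1.24183 m.

1 m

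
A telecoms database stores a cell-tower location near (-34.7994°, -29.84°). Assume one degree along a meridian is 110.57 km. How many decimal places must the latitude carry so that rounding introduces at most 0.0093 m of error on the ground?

One degree of latitude covers 110570 m.
Rounding to N decimal places gives at most 0.5 × 10⁻ᴺ degrees of error, i.e. 0.5 × 10⁻ᴺ × 110570 m.
Need 0.5 × 110570 × 10⁻ᴺ ≤ 0.0093 → 10⁻ᴺ ≤ 1.682e-07, so N ≥ 6.77.
N = 6 would give 0.0553 m (too coarse); N = 7 gives 0.00553 m ≤ 0.0093 m.

7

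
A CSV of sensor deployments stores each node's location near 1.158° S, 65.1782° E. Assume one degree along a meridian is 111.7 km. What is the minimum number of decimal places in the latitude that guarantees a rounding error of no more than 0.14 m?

One degree of latitude covers 111700 m.
With N decimal places the half-ulp bound is 0.5·10⁻ᴺ°, or 0.5·10⁻ᴺ × 111700 m on the ground.
Setting 55850 × 10⁻ᴺ ≤ 0.14 gives 10ᴺ ≥ 3.989e+05, i.e. N ≥ 5.60.
N = 5 would give 0.558 m (too coarse); N = 6 gives 0.0558 m ≤ 0.14 m.

6 decimal places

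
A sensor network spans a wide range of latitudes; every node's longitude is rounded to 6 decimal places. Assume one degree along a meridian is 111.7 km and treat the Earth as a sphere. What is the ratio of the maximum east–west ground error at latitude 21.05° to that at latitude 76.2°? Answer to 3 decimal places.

Rounding to 6 decimal places leaves the longitude within ±5e-07° of the true value.
Error at 21.05° = 5e-07° × 111700 × cos 21.05° ≈ 0.05585 × 0.9333 = 0.052123 m.
Error at 76.2° = 5e-07° × 111700 × cos 76.2° ≈ 0.05585 × 0.2385 = 0.013322 m.
The ratio reduces to cos 21.05° / cos 76.2° = 0.9333/0.2385 ≈ 3.9125.

3.913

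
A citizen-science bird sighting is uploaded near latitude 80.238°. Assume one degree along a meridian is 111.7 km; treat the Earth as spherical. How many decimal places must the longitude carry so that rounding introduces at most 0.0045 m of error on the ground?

7

At 80.238° one degree of longitude covers 111700 × cos 80.238° ≈ 111700 × 0.1696 ≈ 18939.4 m.
Rounding to N decimal places gives at most 0.5 × 10⁻ᴺ degrees of error, i.e. 0.5 × 10⁻ᴺ × 18939.4 m.
Need 0.5 × 18939.4 × 10⁻ᴺ ≤ 0.0045 → 10⁻ᴺ ≤ 4.752e-07, so N ≥ 6.32.
At 6 places the error can reach 0.00947 m, but 7 places keeps it to 0.000947 m.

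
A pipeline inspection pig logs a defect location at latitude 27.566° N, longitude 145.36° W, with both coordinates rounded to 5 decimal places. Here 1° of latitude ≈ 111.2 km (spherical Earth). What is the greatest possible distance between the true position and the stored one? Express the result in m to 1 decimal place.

0.7 m

Rounding to 5 decimal places leaves each coordinate within ±5e-06° of the true value.
N–S: 5e-06° × 111200 m/° = 0.556 m.
Longitude error → 5e-06 × 111200 × cos 27.566° = 5e-06 × 111200 × 0.8865 ≈ 0.492882 m.
Worst case both components are at the extreme and orthogonal: √(0.556² + 0.492882²) ≈ 0.743013 m.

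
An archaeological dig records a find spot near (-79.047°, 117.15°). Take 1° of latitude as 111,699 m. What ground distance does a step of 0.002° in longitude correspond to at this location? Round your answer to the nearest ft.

One degree of longitude here spans 111699 × cos 79.047° = 111699 × 0.1900 ≈ 21223.2 m; 0.002° of that is 42.4464 m.
Converting: 42.4464 m × 3.2808 ft/m ≈ 139.26 ft.

139 ft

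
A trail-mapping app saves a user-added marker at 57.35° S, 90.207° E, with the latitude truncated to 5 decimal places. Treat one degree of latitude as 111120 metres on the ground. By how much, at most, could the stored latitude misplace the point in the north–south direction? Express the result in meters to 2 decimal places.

Truncating at 5 decimal places can drop up to a full unit in the last place, so the latitude may be off by as much as 1e-05°.
So the N–S error is at most 1e-05 × 111120 = 1.1112 m.

1.11 meters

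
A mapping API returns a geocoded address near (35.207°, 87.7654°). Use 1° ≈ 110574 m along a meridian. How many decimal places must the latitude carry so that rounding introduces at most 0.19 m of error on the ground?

6

One degree of latitude covers 110574 m.
N decimal places → at most half a unit in the last place, 0.5 × 10⁻ᴺ° = 110574/2 × 10⁻ᴺ m.
Need 0.5 × 110574 × 10⁻ᴺ ≤ 0.19 → 10⁻ᴺ ≤ 3.437e-06, so N ≥ 5.46.
So 6 decimal places suffice (0.0553 m); 5 would allow up to 0.553 m.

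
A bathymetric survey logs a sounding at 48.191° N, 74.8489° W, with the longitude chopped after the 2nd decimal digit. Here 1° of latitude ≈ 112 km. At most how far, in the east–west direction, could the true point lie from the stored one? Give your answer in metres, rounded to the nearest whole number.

747 metres

Truncating at 2 decimal places can drop up to a full unit in the last place, so the longitude may be off by as much as 0.01°.
At latitude 48.191° a degree of longitude spans 112000 m × cos 48.191° = 112000 × 0.6666 ≈ 74664.8 m.
Maximum E–W displacement: 0.01 × 74664.8 = 746.648 m.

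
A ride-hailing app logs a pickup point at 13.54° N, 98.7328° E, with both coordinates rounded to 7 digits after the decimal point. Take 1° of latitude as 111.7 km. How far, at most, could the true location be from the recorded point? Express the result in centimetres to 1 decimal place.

Rounding to 7 decimal places leaves each coordinate within ±5e-08° of the true value.
N–S: 5e-08° × 111700 m/° = 0.005585 m.
Longitude error → 5e-08 × 111700 × cos 13.54° = 5e-08 × 111700 × 0.9722 ≈ 0.00542977 m.
Worst case both components are at the extreme and orthogonal: √(0.005585² + 0.00542977²) ≈ 0.0077894 m.
That is 0.0077894 m = 0.77894 cm.

0.8 centimetres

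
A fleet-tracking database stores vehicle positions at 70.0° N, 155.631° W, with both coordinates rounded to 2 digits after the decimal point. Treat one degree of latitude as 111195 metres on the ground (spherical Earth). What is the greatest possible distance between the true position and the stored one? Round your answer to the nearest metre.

588 metres

Rounding to 2 decimal places leaves each coordinate within ±0.005° of the true value.
Latitude error → 0.005 × 111195 = 555.975 m along the meridian.
E–W at 70°: 0.005° × 111195 × cos 70° = 0.005 × 111195 × 0.3420 ≈ 190.155 m.
The two errors are perpendicular, so the maximum displacement is √(555.975² + 190.155²) ≈ 587.594 m.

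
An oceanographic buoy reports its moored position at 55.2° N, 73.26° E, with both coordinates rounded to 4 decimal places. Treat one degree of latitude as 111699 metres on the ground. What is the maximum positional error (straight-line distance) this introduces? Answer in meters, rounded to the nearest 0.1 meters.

6.4 meters

Rounding to 4 decimal places leaves each coordinate within ±5e-05° of the true value.
N–S: 5e-05° × 111699 m/° = 5.58495 m.
E–W at 55.2°: 5e-05° × 111699 × cos 55.2° = 5e-05 × 111699 × 0.5707 ≈ 3.18741 m.
Combining orthogonally: (5.58495² + 3.18741²)^½ ≈ 6.43049 m.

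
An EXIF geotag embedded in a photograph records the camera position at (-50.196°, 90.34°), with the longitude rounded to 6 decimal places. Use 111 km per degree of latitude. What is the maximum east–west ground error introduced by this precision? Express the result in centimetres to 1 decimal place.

Rounding to 6 decimal places leaves the longitude within ±5e-07° of the true value.
One degree of longitude at 50.196° is 111000 × cos 50.196° ≈ 111000 × 0.6402 = 71058.1 m.
So at most 5e-07° × 71058.1 ≈ 0.0355291 m east–west.
That is 0.0355291 m = 3.5529 cm.

3.6 centimetres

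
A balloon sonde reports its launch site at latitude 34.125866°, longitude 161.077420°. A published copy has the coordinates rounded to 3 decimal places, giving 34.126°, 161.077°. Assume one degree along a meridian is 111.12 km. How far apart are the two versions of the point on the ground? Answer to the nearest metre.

The latitude changed by -0.000134° and the longitude by +0.000420°.
N–S: -0.000134° × 111120 m/° = -14.8901 m.
E–W at 34.126°: 0.000420° × 111120 × cos 34.126° = 0.000420 × 111120 × 0.8278 ≈ 38.634 m.
Hypotenuse of the two orthogonal shifts: √(14.8901² + 38.634²) = 41.4041 m.

41 metres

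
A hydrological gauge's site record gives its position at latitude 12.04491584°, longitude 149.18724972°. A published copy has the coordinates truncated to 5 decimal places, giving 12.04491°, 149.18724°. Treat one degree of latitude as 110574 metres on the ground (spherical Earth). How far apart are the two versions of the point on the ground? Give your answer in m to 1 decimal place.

Δlat = 12.04491584 − 12.04491 = +0.00000584°; Δlon = 149.18724972 − 149.18724 = +0.00000972°.
North–south shift: 0.00000584 × 110574 = 0.645752 m.
E–W at 12.0449°: 0.00000972° × 110574 × cos 12.0449° = 0.00000972 × 110574 × 0.9780 ≈ 1.05112 m.
Distance: √(0.645752² + 1.05112²) ≈ 1.23363 m.

1.2 m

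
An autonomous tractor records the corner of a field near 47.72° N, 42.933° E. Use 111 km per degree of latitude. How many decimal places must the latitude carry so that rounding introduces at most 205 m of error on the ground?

One degree of latitude covers 111000 m.
N decimal places → at most half a unit in the last place, 0.5 × 10⁻ᴺ° = 111000/2 × 10⁻ᴺ m.
Setting 55500 × 10⁻ᴺ ≤ 205 gives 10ᴺ ≥ 270.7, i.e. N ≥ 2.43.
N = 2 would give 555 m (too coarse); N = 3 gives 55.5 m ≤ 205 m.

3 decimal places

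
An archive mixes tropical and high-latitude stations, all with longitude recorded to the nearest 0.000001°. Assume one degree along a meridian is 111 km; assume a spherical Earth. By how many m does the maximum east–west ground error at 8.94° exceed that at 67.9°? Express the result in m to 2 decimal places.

0.03 m

Rounding to 6 decimal places leaves the longitude within ±5e-07° of the true value.
Error at 8.94° = 5e-07° × 111000 × cos 8.94° ≈ 0.0555 × 0.9879 = 0.054826 m.
Error at 67.9° = 5e-07° × 111000 × cos 67.9° ≈ 0.0555 × 0.3762 = 0.02088 m.
So the lower-latitude error exceeds the higher by 0.054826 − 0.02088 = 0.033945 m.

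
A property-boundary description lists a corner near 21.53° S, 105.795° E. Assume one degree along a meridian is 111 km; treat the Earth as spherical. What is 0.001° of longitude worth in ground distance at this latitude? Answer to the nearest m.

At 21.53° a degree of longitude is 111000 × cos 21.53° ≈ 103255 m, so 0.001° corresponds to 103.255 m.

103 m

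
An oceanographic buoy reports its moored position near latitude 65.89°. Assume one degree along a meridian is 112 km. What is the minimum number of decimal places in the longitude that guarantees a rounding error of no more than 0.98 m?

At 65.89° one degree of longitude covers 112000 × cos 65.89° ≈ 112000 × 0.4085 ≈ 45750.9 m.
N decimal places → at most half a unit in the last place, 0.5 × 10⁻ᴺ° = 45750.9/2 × 10⁻ᴺ m.
Setting 22875.4 × 10⁻ᴺ ≤ 0.98 gives 10ᴺ ≥ 2.334e+04, i.e. N ≥ 4.37.
So 5 decimal places suffice (0.229 m); 4 would allow up to 2.29 m.

5 decimal places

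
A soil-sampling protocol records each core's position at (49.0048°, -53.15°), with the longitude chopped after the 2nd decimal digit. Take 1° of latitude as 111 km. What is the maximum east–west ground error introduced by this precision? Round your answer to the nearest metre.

Truncating at 2 decimal places can drop up to a full unit in the last place, so the longitude may be off by as much as 0.01°.
At latitude 49.0048° a degree of longitude spans 111000 m × cos 49.0048° = 111000 × 0.6560 ≈ 72815.5 m.
Maximum E–W displacement: 0.01 × 72815.5 = 728.155 m.

728 metres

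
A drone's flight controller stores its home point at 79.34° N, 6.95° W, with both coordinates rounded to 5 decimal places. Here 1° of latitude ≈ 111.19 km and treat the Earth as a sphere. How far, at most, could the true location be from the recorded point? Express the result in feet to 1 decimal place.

Rounding to 5 decimal places leaves each coordinate within ±5e-06° of the true value.
Latitude error → 5e-06 × 111190 = 0.55595 m along the meridian.
East–west component at 79.34°: 5e-06° × 111190 × cos 79.34° ≈ 5e-06 × 20568 ≈ 0.10284 m.
Worst case both components are at the extreme and orthogonal: √(0.55595² + 0.10284²) ≈ 0.565382 m.
Converting: 0.565382 m × 3.2808 ft/m ≈ 1.8549 ft.

1.9 feet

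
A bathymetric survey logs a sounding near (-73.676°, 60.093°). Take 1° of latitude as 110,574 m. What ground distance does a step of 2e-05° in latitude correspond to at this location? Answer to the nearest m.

2 m

Along a meridian 2e-05° is 2e-05 × 110574 = 2.21148 m.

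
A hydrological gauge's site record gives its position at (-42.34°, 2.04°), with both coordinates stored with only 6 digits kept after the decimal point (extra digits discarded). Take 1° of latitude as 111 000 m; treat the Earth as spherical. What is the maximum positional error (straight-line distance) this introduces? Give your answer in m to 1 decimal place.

0.1 m

Truncating at 6 decimal places can drop up to a full unit in the last place, so each coordinate may be off by as much as 1e-06°.
North–south component: 1e-06° × 111000 = 0.111 m.
East–west component at 42.34°: 1e-06° × 111000 × cos 42.34° ≈ 1e-06 × 82046.9 ≈ 0.0820469 m.
The two errors are perpendicular, so the maximum displacement is √(0.111² + 0.0820469²) ≈ 0.138031 m.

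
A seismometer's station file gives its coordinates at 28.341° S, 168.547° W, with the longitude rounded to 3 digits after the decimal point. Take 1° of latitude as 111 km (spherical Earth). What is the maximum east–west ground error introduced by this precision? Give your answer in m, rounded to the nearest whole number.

49 m

Rounding to 3 decimal places leaves the longitude within ±0.0005° of the true value.
Parallels shrink by cos φ, so at 28.341° a degree of longitude is 111000 × 0.8801 ≈ 97695.3 m.
So at most 0.0005° × 97695.3 ≈ 48.8477 m east–west.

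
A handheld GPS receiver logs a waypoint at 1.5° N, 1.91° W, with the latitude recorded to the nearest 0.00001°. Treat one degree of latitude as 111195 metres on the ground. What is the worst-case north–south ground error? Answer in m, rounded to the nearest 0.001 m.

0.556 m

Rounding to 5 decimal places leaves the latitude within ±5e-06° of the true value.
So the N–S error is at most 5e-06 × 111195 = 0.555975 m.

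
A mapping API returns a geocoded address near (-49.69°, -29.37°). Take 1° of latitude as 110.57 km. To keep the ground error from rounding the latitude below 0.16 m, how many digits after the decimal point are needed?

6 decimal places

One degree of latitude covers 110570 m.
N decimal places → at most half a unit in the last place, 0.5 × 10⁻ᴺ° = 110570/2 × 10⁻ᴺ m.
Setting 55285 × 10⁻ᴺ ≤ 0.16 gives 10ᴺ ≥ 3.455e+05, i.e. N ≥ 5.54.
So 6 decimal places suffice (0.0553 m); 5 would allow up to 0.553 m.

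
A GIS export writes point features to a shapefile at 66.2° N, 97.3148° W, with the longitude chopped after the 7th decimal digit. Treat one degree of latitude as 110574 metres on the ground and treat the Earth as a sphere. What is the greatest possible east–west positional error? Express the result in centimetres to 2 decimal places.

Truncating at 7 decimal places can drop up to a full unit in the last place, so the longitude may be off by as much as 1e-07°.
Parallels shrink by cos φ, so at 66.2° a degree of longitude is 110574 × 0.4035 ≈ 44621.6 m.
Maximum E–W displacement: 1e-07 × 44621.6 = 0.00446216 m.
That is 0.00446216 m = 0.44622 cm.

0.45 centimetres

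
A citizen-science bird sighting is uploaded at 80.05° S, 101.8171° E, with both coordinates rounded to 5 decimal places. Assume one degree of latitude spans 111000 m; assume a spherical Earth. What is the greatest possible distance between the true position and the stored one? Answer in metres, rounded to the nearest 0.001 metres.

Rounding to 5 decimal places leaves each coordinate within ±5e-06° of the true value.
Latitude error → 5e-06 × 111000 = 0.555 m along the meridian.
E–W at 80.05°: 5e-06° × 111000 × cos 80.05° = 5e-06 × 111000 × 0.1728 ≈ 0.0958977 m.
Combining orthogonally: (0.555² + 0.0958977²)^½ ≈ 0.563224 m.

0.563 metres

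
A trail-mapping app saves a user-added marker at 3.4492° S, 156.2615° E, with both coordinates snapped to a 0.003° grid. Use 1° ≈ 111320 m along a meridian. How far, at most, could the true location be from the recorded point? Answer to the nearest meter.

With a 0.003° grid the true value lies within half a step, ±0.003°/2 = ±0.0015°, of the stored one.
N–S: 0.0015° × 111320 m/° = 166.98 m.
East–west component at 3.4492°: 0.0015° × 111320 × cos 3.4492° ≈ 0.0015 × 111118 ≈ 166.678 m.
The two errors are perpendicular, so the maximum displacement is √(166.98² + 166.678²) ≈ 235.932 m.

236 meters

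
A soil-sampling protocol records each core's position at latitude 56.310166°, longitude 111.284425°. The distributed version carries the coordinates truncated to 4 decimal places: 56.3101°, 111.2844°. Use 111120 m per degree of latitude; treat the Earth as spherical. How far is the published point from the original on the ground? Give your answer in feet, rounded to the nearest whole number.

25 feet

The latitude changed by +0.000066° and the longitude by +0.000025°.
North–south shift: 0.000066 × 111120 = 7.33392 m.
E–W at 56.3101°: 0.000025° × 111120 × cos 56.3101° = 0.000025 × 111120 × 0.5547 ≈ 1.54095 m.
Distance: √(7.33392² + 1.54095²) ≈ 7.49406 m.
Converting: 7.49406 m × 3.2808 ft/m ≈ 24.587 ft.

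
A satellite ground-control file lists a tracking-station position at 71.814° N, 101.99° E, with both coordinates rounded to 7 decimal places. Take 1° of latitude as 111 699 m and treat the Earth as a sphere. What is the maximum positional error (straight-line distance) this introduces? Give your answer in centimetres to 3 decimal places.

0.585 centimetres

Rounding to 7 decimal places leaves each coordinate within ±5e-08° of the true value.
North–south component: 5e-08° × 111699 = 0.00558495 m.
Longitude error → 5e-08 × 111699 × cos 71.814° = 5e-08 × 111699 × 0.3121 ≈ 0.00174308 m.
Combining orthogonally: (0.00558495² + 0.00174308²)^½ ≈ 0.00585064 m.
That is 0.00585064 m = 0.58506 cm.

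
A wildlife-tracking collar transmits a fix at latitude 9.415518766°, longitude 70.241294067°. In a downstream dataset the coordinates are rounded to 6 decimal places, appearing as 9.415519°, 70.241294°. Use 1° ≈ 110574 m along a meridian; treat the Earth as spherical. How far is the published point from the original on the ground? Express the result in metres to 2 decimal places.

Δlat = 9.415518766 − 9.415519 = -0.000000234°; Δlon = 70.241294067 − 70.241294 = +0.000000067°.
N–S: -0.000000234° × 110574 m/° = -0.0258743 m.
E–W at 9.41552°: 0.000000067° × 110574 × cos 9.41552° = 0.000000067 × 110574 × 0.9865 ≈ 0.00730865 m.
Combined displacement = (0.0258743² + 0.00730865²)^½ ≈ 0.0268867 m.

0.03 metres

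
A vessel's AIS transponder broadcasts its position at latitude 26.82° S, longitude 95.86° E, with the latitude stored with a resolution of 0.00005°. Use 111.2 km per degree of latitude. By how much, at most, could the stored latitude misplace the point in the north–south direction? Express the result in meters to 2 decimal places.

With a 0.00005° grid the true value lies within half a step, ±0.00005°/2 = ±2.5e-05°, of the stored one.
Along the meridian that is 2.5e-05° × 111200 m/° = 2.78 m.

2.78 meters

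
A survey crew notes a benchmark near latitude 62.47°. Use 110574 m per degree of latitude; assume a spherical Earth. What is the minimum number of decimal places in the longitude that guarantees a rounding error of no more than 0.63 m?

5 decimal places

At 62.47° one degree of longitude covers 110574 × cos 62.47° ≈ 110574 × 0.4622 ≈ 51108.7 m.
With N decimal places the half-ulp bound is 0.5·10⁻ᴺ°, or 0.5·10⁻ᴺ × 51108.7 m on the ground.
Need 0.5 × 51108.7 × 10⁻ᴺ ≤ 0.63 → 10⁻ᴺ ≤ 2.465e-05, so N ≥ 4.61.
At 4 places the error can reach 2.56 m, but 5 places keeps it to 0.256 m.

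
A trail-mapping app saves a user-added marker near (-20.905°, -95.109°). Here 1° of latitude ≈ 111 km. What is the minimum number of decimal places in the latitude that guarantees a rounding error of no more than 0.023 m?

7

One degree of latitude covers 111000 m.
Rounding to N decimal places gives at most 0.5 × 10⁻ᴺ degrees of error, i.e. 0.5 × 10⁻ᴺ × 111000 m.
Need 0.5 × 111000 × 10⁻ᴺ ≤ 0.023 → 10⁻ᴺ ≤ 4.144e-07, so N ≥ 6.38.
At 6 places the error can reach 0.0555 m, but 7 places keeps it to 0.00555 m.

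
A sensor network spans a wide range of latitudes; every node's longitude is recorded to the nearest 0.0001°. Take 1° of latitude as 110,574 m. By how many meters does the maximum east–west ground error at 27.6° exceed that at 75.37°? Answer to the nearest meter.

Rounding to 4 decimal places leaves the longitude within ±5e-05° of the true value.
At 27.6°: 5e-05° × 110574 × cos 27.6° = 5e-05 × 110574 × 0.8862 ≈ 4.8996 m.
At 75.37°: 5e-05° × 110574 × cos 75.37° = 5e-05 × 110574 × 0.2526 ≈ 1.3964 m.
So the lower-latitude error exceeds the higher by 4.8996 − 1.3964 = 3.5031 m.

4 meters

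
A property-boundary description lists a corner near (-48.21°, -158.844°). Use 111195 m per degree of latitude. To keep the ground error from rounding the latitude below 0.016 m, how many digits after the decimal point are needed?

One degree of latitude covers 111195 m.
Rounding to N decimal places gives at most 0.5 × 10⁻ᴺ degrees of error, i.e. 0.5 × 10⁻ᴺ × 111195 m.
Need 0.5 × 111195 × 10⁻ᴺ ≤ 0.016 → 10⁻ᴺ ≤ 2.878e-07, so N ≥ 6.54.
At 6 places the error can reach 0.0556 m, but 7 places keeps it to 0.00556 m.

7 decimal places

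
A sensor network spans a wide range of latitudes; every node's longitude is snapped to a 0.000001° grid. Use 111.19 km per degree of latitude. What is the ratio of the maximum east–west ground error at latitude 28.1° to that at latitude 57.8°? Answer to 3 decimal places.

1.655

With a 0.000001° grid the true value lies within half a step, ±0.000001°/2 = ±5e-07°, of the stored one.
Error at 28.1° = 5e-07° × 111190 × cos 28.1° ≈ 0.055595 × 0.8821 = 0.049042 m.
Error at 57.8° = 5e-07° × 111190 × cos 57.8° ≈ 0.055595 × 0.5329 = 0.029625 m.
Ratio: 0.049042 / 0.029625 = cos 28.1° / cos 57.8° ≈ 1.6554.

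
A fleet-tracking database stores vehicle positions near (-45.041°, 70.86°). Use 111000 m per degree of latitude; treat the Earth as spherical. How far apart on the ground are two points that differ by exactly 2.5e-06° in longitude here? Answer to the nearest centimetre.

One degree of longitude here spans 111000 × cos 45.041° = 111000 × 0.7066 ≈ 78432.7 m; 2.5e-06° of that is 0.196082 m.
That is 0.196082 m = 19.608 cm.

20 centimetres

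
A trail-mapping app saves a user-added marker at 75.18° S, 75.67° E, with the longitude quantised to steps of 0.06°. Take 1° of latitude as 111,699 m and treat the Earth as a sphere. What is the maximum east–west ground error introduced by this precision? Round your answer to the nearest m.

857 m

With a 0.06° grid the true value lies within half a step, ±0.06°/2 = ±0.03°, of the stored one.
Parallels shrink by cos φ, so at 75.18° a degree of longitude is 111699 × 0.2558 ≈ 28570.7 m.
So at most 0.03° × 28570.7 ≈ 857.122 m east–west.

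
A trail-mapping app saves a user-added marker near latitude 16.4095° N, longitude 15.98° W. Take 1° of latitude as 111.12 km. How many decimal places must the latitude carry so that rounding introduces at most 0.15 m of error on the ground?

6 decimal places

One degree of latitude covers 111120 m.
Rounding to N decimal places gives at most 0.5 × 10⁻ᴺ degrees of error, i.e. 0.5 × 10⁻ᴺ × 111120 m.
Setting 55560 × 10⁻ᴺ ≤ 0.15 gives 10ᴺ ≥ 3.704e+05, i.e. N ≥ 5.57.
N = 5 would give 0.556 m (too coarse); N = 6 gives 0.0556 m ≤ 0.15 m.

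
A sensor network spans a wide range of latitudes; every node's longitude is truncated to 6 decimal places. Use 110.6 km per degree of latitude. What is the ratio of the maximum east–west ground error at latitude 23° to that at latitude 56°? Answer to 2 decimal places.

1.65

Truncating at 6 decimal places can drop up to a full unit in the last place, so the longitude may be off by as much as 1e-06°.
At 23°: 1e-06° × 110600 × cos 23° = 1e-06 × 110600 × 0.9205 ≈ 0.10181 m.
Error at 56° = 1e-06° × 110600 × cos 56° ≈ 0.1106 × 0.5592 = 0.061847 m.
Ratio: 0.10181 / 0.061847 = cos 23° / cos 56° ≈ 1.6461.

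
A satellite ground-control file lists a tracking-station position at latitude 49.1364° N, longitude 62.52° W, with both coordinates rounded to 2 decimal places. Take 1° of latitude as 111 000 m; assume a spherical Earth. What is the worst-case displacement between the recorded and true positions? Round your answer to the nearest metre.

Rounding to 2 decimal places leaves each coordinate within ±0.005° of the true value.
Latitude error → 0.005 × 111000 = 555 m along the meridian.
Longitude error → 0.005 × 111000 × cos 49.1364° = 0.005 × 111000 × 0.6543 ≈ 363.115 m.
Combining orthogonally: (555² + 363.115²)^½ ≈ 663.232 m.

663 metres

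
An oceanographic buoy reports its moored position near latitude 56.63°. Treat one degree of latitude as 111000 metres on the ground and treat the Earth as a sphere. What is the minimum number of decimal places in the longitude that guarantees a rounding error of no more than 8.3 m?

At 56.63° one degree of longitude covers 111000 × cos 56.63° ≈ 111000 × 0.5500 ≈ 61054.8 m.
With N decimal places the half-ulp bound is 0.5·10⁻ᴺ°, or 0.5·10⁻ᴺ × 61054.8 m on the ground.
Setting 30527.4 × 10⁻ᴺ ≤ 8.3 gives 10ᴺ ≥ 3678, i.e. N ≥ 3.57.
N = 3 would give 30.5 m (too coarse); N = 4 gives 3.05 m ≤ 8.3 m.

4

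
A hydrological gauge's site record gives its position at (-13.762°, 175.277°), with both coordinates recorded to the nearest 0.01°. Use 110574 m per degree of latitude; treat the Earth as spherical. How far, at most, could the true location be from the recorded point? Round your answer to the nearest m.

771 m

Rounding to 2 decimal places leaves each coordinate within ±0.005° of the true value.
Latitude error → 0.005 × 110574 = 552.87 m along the meridian.
E–W at 13.762°: 0.005° × 110574 × cos 13.762° = 0.005 × 110574 × 0.9713 ≈ 536.998 m.
The two errors are perpendicular, so the maximum displacement is √(552.87² + 536.998²) ≈ 770.735 m.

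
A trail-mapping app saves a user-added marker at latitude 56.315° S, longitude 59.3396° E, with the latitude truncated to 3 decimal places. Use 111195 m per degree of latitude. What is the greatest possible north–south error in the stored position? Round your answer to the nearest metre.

Truncating at 3 decimal places can drop up to a full unit in the last place, so the latitude may be off by as much as 0.001°.
North–south distance: 0.001° × 111195 m/° = 111.195 m.

111 metres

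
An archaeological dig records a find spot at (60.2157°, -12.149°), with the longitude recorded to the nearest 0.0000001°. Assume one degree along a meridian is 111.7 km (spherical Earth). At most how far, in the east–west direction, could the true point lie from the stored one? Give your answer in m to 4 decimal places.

Rounding to 7 decimal places leaves the longitude within ±5e-08° of the true value.
One degree of longitude at 60.2157° is 111700 × cos 60.2157° ≈ 111700 × 0.4967 = 55485.4 m.
So at most 5e-08° × 55485.4 ≈ 0.00277427 m east–west.

0.0028 m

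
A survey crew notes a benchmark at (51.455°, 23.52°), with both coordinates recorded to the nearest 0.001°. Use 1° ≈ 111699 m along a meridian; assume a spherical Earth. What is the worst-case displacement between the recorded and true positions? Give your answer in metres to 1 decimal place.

65.8 metres

Rounding to 3 decimal places leaves each coordinate within ±0.0005° of the true value.
Latitude error → 0.0005 × 111699 = 55.8495 m along the meridian.
East–west component at 51.455°: 0.0005° × 111699 × cos 51.455° ≈ 0.0005 × 69602.9 ≈ 34.8014 m.
Worst case both components are at the extreme and orthogonal: √(55.8495² + 34.8014²) ≈ 65.8051 m.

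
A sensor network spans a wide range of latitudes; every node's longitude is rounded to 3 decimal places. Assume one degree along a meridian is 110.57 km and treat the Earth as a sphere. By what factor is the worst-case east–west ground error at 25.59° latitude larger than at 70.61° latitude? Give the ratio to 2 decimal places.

2.72

Rounding to 3 decimal places leaves the longitude within ±0.0005° of the true value.
Error at 25.59° = 0.0005° × 110570 × cos 25.59° ≈ 55.285 × 0.9019 = 49.862 m.
Error at 70.61° = 0.0005° × 110570 × cos 70.61° ≈ 55.285 × 0.3320 = 18.354 m.
The ratio reduces to cos 25.59° / cos 70.61° = 0.9019/0.3320 ≈ 2.7166.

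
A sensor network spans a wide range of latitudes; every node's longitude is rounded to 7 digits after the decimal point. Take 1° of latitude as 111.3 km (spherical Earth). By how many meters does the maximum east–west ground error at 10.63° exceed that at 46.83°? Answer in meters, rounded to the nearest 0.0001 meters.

Rounding to 7 decimal places leaves the longitude within ±5e-08° of the true value.
At 10.63°: 5e-08° × 111300 × cos 10.63° = 5e-08 × 111300 × 0.9828 ≈ 0.0054695 m.
At 46.83°: 5e-08° × 111300 × cos 46.83° = 5e-08 × 111300 × 0.6842 ≈ 0.0038074 m.
Difference: 0.0054695 − 0.0038074 = 0.0016621 m.

0.0017 meters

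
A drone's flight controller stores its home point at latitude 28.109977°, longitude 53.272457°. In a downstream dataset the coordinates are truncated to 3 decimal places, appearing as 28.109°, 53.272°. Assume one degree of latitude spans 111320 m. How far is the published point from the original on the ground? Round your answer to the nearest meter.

118 meters

Δlat = 28.109977 − 28.109 = +0.000977°; Δlon = 53.272457 − 53.272 = +0.000457°.
North–south shift: 0.000977 × 111320 = 108.76 m.
E–W at 28.109°: 0.000457° × 111320 × cos 28.109° = 0.000457 × 111320 × 0.8821 ≈ 44.8729 m.
Hypotenuse of the two orthogonal shifts: √(108.76² + 44.8729²) = 117.653 m.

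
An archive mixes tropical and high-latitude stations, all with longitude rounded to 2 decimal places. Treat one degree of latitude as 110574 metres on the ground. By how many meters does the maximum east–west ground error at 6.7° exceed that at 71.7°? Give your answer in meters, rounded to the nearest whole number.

375 meters

Rounding to 2 decimal places leaves the longitude within ±0.005° of the true value.
At 6.7°: 0.005° × 110574 × cos 6.7° = 0.005 × 110574 × 0.9932 ≈ 549.09 m.
At 71.7°: 0.005° × 110574 × cos 71.7° = 0.005 × 110574 × 0.3140 ≈ 173.6 m.
Difference: 549.09 − 173.6 = 375.5 m.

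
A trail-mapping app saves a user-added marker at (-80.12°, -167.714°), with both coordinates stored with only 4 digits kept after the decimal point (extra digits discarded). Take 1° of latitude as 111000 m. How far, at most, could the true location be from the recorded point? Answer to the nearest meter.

Truncating at 4 decimal places can drop up to a full unit in the last place, so each coordinate may be off by as much as 0.0001°.
Latitude error → 0.0001 × 111000 = 11.1 m along the meridian.
Longitude error → 0.0001 × 111000 × cos 80.12° = 0.0001 × 111000 × 0.1716 ≈ 1.9046 m.
Combining orthogonally: (11.1² + 1.9046²)^½ ≈ 11.2622 m.

11 meters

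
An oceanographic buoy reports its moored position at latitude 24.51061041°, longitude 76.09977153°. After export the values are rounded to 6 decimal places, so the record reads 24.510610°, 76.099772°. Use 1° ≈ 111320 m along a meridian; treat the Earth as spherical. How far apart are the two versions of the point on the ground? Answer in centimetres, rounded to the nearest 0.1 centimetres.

The latitude changed by +0.00000041° and the longitude by -0.00000047°.
North–south shift: 0.00000041 × 111320 = 0.0456412 m.
East–west at this latitude: -0.00000047° × 111320 × cos 24.5106° ≈ -0.00000047 × 101288 = -0.0476055 m.
Hypotenuse of the two orthogonal shifts: √(0.0456412² + 0.0476055²) = 0.06595 m.
That is 0.06595 m = 6.595 cm.

6.6 centimetres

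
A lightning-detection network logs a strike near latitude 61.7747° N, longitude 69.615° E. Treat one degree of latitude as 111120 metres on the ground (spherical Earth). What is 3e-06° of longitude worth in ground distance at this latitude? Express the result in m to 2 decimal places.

At 61.7747° a degree of longitude is 111120 × cos 61.7747° ≈ 52553.1 m, so 3e-06° corresponds to 0.157659 m.

0.16 m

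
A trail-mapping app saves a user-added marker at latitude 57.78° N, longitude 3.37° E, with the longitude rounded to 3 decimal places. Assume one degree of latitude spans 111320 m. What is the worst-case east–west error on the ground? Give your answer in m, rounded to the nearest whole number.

30 m

Rounding to 3 decimal places leaves the longitude within ±0.0005° of the true value.
One degree of longitude at 57.78° is 111320 × cos 57.78° ≈ 111320 × 0.5332 = 59352.7 m.
Maximum E–W displacement: 0.0005 × 59352.7 = 29.6763 m.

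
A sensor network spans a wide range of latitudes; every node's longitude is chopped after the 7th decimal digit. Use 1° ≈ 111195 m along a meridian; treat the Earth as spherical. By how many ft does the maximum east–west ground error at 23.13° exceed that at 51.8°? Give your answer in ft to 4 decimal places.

Truncating at 7 decimal places can drop up to a full unit in the last place, so the longitude may be off by as much as 1e-07°.
At 23.13°: 1e-07° × 111195 × cos 23.13° = 1e-07 × 111195 × 0.9196 ≈ 0.010226 m.
At 51.8°: 1e-07° × 111195 × cos 51.8° = 1e-07 × 111195 × 0.6184 ≈ 0.0068764 m.
Difference: 0.010226 − 0.0068764 = 0.0033493 m.
In feet: 0.00334928 m ÷ 0.3048 ≈ 0.010988 ft.

0.0110 ft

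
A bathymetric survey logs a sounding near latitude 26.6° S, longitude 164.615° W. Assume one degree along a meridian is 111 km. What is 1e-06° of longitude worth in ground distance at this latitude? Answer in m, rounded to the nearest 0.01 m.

0.10 m

1e-06° of longitude at 26.6° is 1e-06 × 111000 × cos 26.6° ≈ 1e-06 × 99251.1 = 0.0992511 m.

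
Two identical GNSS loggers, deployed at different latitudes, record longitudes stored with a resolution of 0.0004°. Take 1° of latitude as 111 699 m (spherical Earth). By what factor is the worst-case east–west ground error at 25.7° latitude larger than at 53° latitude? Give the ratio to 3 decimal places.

1.497

With a 0.0004° grid the true value lies within half a step, ±0.0004°/2 = ±0.0002°, of the stored one.
At 25.7°: 0.0002° × 111699 × cos 25.7° = 0.0002 × 111699 × 0.9011 ≈ 20.13 m.
Error at 53° = 0.0002° × 111699 × cos 53° ≈ 22.34 × 0.6018 = 13.444 m.
The ratio reduces to cos 25.7° / cos 53° = 0.9011/0.6018 ≈ 1.4973.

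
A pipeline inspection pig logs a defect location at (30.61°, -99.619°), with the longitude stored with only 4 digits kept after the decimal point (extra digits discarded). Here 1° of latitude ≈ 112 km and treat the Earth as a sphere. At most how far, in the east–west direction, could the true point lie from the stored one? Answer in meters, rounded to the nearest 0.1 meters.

Truncating at 4 decimal places can drop up to a full unit in the last place, so the longitude may be off by as much as 0.0001°.
Parallels shrink by cos φ, so at 30.61° a degree of longitude is 112000 × 0.8607 ≈ 96393.2 m.
East–west error: 0.0001° × 96393.2 m/° ≈ 9.63932 m.

9.6 meters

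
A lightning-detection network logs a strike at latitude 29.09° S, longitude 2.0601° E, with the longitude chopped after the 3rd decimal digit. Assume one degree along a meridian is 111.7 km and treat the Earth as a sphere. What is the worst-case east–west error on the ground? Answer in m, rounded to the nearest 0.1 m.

Truncating at 3 decimal places can drop up to a full unit in the last place, so the longitude may be off by as much as 0.001°.
At latitude 29.09° a degree of longitude spans 111700 m × cos 29.09° = 111700 × 0.8739 ≈ 97609.8 m.
East–west error: 0.001° × 97609.8 m/° ≈ 97.6098 m.

97.6 m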